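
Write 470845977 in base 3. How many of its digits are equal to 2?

8

470845977 in base 3 is 1012210222110020220.
The digit 2 appears 8 times.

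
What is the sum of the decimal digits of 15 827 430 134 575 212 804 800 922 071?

1+5+8+2+7+4+3+0+1+3+4+5+7+5+2+1+2+8+0+4+8+0+0+9+2+2+0+7+1 = 101

101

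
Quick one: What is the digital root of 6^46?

9

The digital root of n equals n mod 9 (or 9 when 9 | n), so we need 6^46 mod 9.
6^46 ≡ 0 (mod 9), so the digital root is 9.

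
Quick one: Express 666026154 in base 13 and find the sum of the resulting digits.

666026154 in base 13 is A7CA5721.
Digit sum: 10+7+12+10+5+7+2+1 = 54.

54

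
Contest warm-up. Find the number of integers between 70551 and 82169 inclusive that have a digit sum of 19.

516

The integers in [70551, 82169] that have a digit sum of 19: 70552, 70561, 70570, 70606, 70615, 70624, …, 82153, 82162.
516 qualify.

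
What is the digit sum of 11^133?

677

11^133 = 3200568495929836678645715734694833226102885454586195875169693056931408048977961093948842811959452328494413423153999203723966986522574735131
Sum of its 139 digits: 677.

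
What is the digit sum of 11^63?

251

11^63 = 405265062229627490533592012124531049044560130453775155955812256931
Sum of its 66 digits: 251.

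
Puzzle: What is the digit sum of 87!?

87! = 2107757298379527717213600518699389595229783738061356212322972511214654115727593174080683423236414793504734471782400000000000000000000
Sum of its 133 digits: 495.

495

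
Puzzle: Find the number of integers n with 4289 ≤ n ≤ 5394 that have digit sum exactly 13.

58

The integers in [4289, 5394] that have digit sum exactly 13: 4306, 4315, 4324, 4333, 4342, 4351, …, 5341, 5350.
58 qualify.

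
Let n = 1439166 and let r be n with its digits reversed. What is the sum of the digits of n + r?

33

Reversal of 1439166 is 6619341; 1439166 + 6619341 = 8058507.
Digit sum of 8058507: 8+0+5+8+5+0+7 = 33.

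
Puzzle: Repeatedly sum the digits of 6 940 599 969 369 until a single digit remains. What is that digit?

3

6+9+4+0+5+9+9+9+6+9+3+6+9 = 84
8+4 = 12
1+2 = 3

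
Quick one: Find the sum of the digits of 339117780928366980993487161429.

3+3+9+1+1+7+7+8+0+9+2+8+3+6+6+9+8+0+9+9+3+4+8+7+1+6+1+4+2+9 = 153

153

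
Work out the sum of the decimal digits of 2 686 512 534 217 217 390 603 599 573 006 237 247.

152

2+6+8+6+5+1+2+5+3+4+2+1+7+2+1+7+3+9+0+6+0+3+5+9+9+5+7+3+0+0+6+2+3+7+2+4+7 = 152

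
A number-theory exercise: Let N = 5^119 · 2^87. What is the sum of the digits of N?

5^119 · 2^87 = 23283064365386962890625000000000000000000000000000000000000000000000000000000000000000000000000000000000000000
Sum of its 110 digits: 106.

106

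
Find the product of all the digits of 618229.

1728

6×1×8×2×2×9 = 1728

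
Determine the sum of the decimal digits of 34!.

144

34! = 295232799039604140847618609643520000000
Sum of its 39 digits: 144.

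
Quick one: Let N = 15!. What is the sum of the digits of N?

15! = 1307674368000
Sum of its 13 digits: 45.

45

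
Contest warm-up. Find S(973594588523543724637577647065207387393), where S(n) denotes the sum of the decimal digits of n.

198

9+7+3+5+9+4+5+8+8+5+2+3+5+4+3+7+2+4+6+3+7+5+7+7+6+4+7+0+6+5+2+0+7+3+8+7+3+9+3 = 198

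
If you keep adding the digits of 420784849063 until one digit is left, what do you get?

4+2+0+7+8+4+8+4+9+0+6+3 = 55
5+5 = 10
1+0 = 1

1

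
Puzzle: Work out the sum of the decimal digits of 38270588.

3+8+2+7+0+5+8+8 = 41

41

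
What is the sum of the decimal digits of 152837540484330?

57

1+5+2+8+3+7+5+4+0+4+8+4+3+3+0 = 57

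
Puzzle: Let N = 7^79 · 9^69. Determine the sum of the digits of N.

7^79 · 9^69 = 4031608131165947613053330112549828642196672063123643711145309822491767518086889984929502997883922307143611202888756464542692730331727
Sum of its 133 digits: 576.

576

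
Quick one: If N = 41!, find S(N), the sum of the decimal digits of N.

144

41! = 33452526613163807108170062053440751665152000000000
Sum of its 50 digits: 144.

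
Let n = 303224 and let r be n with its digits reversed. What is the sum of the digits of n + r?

28

Reversal of 303224 is 422303; 303224 + 422303 = 725527.
Digit sum of 725527: 7+2+5+5+2+7 = 28.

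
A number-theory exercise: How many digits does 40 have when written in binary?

6

40 in base 2 is 101000, which has 6 digits.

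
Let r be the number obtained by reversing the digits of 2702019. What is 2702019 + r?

11804091

Reverse of 2702019 is 9102072.
2702019 + 9102072 = 11804091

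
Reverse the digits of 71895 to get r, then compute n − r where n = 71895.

Reverse of 71895 is 59817.
71895 − 59817 = 12078

12078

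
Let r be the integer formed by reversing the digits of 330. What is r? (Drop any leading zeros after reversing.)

Reversing 330 gives 33.

33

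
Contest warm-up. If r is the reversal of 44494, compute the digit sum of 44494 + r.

Reversal of 44494 is 49444; 44494 + 49444 = 93938.
Digit sum of 93938: 9+3+9+3+8 = 32.

32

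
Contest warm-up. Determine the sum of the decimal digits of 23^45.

278

23^45 = 18956258430116202791319715713277227626159289499745290235663543
Sum of its 62 digits: 278.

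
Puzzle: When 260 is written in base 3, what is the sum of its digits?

260 in base 3 is 100122.
Digit sum: 1+0+0+1+2+2 = 6.

6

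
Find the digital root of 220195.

1

2+2+0+1+9+5 = 19
1+9 = 10
1+0 = 1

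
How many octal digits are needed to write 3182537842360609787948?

3182537842360609787948 in base 8 is 531032255635063621350054, which has 24 digits.

24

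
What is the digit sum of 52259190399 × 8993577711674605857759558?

162

52259190399 × 8993577711674605857759558 = 469997090002605952653937453084083642
Sum of its 36 digits: 162.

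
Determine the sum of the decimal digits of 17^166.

928

17^166 = 1796887753442786045528628901285448769636680828221515775638120021065150859959881501792426084997540296943670659512606049183272534262881416190803138689832818942110010779350131100722197732791372009970999740769
Sum of its 205 digits: 928.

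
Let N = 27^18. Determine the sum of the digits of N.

108

27^18 = 58149737003040059690390169
Sum of its 26 digits: 108.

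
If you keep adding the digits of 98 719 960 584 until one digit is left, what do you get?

9+8+7+1+9+9+6+0+5+8+4 = 66
6+6 = 12
1+2 = 3
(Equivalently, 98 719 960 584 mod 9 = 3.)

3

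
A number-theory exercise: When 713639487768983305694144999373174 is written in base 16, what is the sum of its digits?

204

713639487768983305694144999373174 in base 16 is 232F658CA280B6A77A28CA96B976.
Digit sum: 2+3+2+15+6+5+8+12+10+2+8+0+11+6+10+7+7+10+2+8+12+10+9+6+11+9+7+6 = 204.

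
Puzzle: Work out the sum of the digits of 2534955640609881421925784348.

132

2+5+3+4+9+5+5+6+4+0+6+0+9+8+8+1+4+2+1+9+2+5+7+8+4+3+4+8 = 132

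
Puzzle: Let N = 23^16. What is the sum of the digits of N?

103

23^16 = 6132610415680998648961
Sum of its 22 digits: 103.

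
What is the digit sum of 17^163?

17^163 = 365741451952531252906295318804284300760570085125486622356629354989853625068162324810182390595876307132845646145452075958329439092790843922410571685290620586629352896265037879243272487846808876444331313
Sum of its 201 digits: 899.

899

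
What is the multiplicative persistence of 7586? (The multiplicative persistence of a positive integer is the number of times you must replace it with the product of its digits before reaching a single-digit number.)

7586 → 1680 → 0 (2 steps)

2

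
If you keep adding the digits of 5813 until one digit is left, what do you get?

8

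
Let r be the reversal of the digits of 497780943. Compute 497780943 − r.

Reverse of 497780943 is 349087794.
497780943 − 349087794 = 148693149

148693149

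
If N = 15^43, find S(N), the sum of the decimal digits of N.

15^43 = 373184965831725409801720161340199410915374755859375
Sum of its 51 digits: 225.

225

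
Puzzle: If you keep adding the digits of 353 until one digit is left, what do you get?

3+5+3 = 11
1+1 = 2
(Equivalently, 353 mod 9 = 2.)

2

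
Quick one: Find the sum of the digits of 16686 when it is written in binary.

16686 in base 2 is 100000100101110.
Digit sum: 1+0+0+0+0+0+1+0+0+1+0+1+1+1+0 = 6.

6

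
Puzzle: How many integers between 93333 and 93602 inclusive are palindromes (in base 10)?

The integers in [93333, 93602] that are palindromes (in base 10): 93339, 93439, 93539.
3 qualify.

3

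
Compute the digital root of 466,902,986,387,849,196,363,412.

4+6+6+9+0+2+9+8+6+3+8+7+8+4+9+1+9+6+3+6+3+4+1+2 = 124
1+2+4 = 7
(Equivalently, 466,902,986,387,849,196,363,412 mod 9 = 7.)

7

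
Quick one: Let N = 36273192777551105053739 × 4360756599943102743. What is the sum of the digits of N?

36273192777551105053739 × 4360756599943102743 = 158178564805714468028710829872523413306077
Sum of its 42 digits: 183.

183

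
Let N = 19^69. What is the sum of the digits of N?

19^69 = 17139512525326116411423191762250532826900727845785730925360550615460152999307677371654979
Sum of its 89 digits: 379.

379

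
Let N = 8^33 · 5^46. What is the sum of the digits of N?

8^33 · 5^46 = 90071992547409920000000000000000000000000000000000000000000000
Sum of its 62 digits: 77.

77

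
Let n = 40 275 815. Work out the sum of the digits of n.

4+0+2+7+5+8+1+5 = 32

32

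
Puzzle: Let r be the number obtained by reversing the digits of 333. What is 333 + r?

Reverse of 333 is 333.
333 + 333 = 666

666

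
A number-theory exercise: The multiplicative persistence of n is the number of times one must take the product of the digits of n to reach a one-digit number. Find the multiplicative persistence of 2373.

3

2373 → 126 → 12 → 2 (3 steps)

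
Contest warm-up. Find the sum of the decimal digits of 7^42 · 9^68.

7^42 · 9^68 = 24132833828024152977265883039946034383822625143624450780115356492982826256797064116548531761067990929
Sum of its 101 digits: 450.

450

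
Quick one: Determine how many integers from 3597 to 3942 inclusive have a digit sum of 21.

28

The integers in [3597, 3942] that have a digit sum of 21: 3639, 3648, 3657, 3666, 3675, 3684, …, 3927, 3936.
28 qualify.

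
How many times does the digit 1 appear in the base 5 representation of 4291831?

3

4291831 in base 5 is 2044314311.
The digit 1 appears 3 times.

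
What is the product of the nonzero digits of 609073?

1134

6×9×7×3 = 1134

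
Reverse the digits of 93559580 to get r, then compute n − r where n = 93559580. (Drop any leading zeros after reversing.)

84964041

Reverse of 93559580 is 8595539.
93559580 − 8595539 = 84964041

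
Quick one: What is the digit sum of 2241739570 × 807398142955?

100

2241739570 × 807398142955 = 1809976365806740229350
Sum of its 22 digits: 100.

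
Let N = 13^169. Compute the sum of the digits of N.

13^169 = 180478943436628555303336751114405012462595328815514062867747656044277930781610134138789049399256868999679563587940457575571005022396505002166104757041282978485607382742190819719615210838573
Sum of its 189 digits: 850.

850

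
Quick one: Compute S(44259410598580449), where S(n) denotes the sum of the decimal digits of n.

4+4+2+5+9+4+1+0+5+9+8+5+8+0+4+4+9 = 81

81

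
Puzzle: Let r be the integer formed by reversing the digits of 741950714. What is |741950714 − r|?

Reverse of 741950714 is 417059147.
|741950714 − 417059147| = 324891567

324891567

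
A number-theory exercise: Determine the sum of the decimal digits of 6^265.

6^265 = 162211392187449260667858789944802342866401581073130044383394218320988557943755938174801140150725891119785275956572298243924467041435918366933841070051475714607801989815675348162989357581440812576423674904576
Sum of its 207 digits: 945.

945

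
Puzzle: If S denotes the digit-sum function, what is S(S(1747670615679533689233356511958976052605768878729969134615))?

18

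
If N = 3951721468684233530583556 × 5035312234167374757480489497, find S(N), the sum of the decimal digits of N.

3951721468684233530583556 × 5035312234167374757480489497 = 19898151457287587401911860043708967374636518938911332
Sum of its 53 digits: 251.

251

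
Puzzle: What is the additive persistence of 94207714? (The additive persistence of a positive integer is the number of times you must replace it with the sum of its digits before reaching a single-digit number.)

94207714 → 34 → 7 (2 steps)

2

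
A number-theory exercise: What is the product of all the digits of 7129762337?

666792

7×1×2×9×7×6×2×3×3×7 = 666792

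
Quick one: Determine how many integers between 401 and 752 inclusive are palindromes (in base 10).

35

The integers in [401, 752] that are palindromes (in base 10): 404, 414, 424, 434, 444, 454, …, 737, 747.
35 qualify.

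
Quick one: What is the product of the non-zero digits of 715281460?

7×1×5×2×8×1×4×6 = 13440

13440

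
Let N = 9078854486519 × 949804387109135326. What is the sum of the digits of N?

9078854486519 × 949804387109135326 = 8623135821221202302945813670194
Sum of its 31 digits: 110.

110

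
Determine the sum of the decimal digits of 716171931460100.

47

7+1+6+1+7+1+9+3+1+4+6+0+1+0+0 = 47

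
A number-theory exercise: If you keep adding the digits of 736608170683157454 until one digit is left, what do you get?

9

7+3+6+6+0+8+1+7+0+6+8+3+1+5+7+4+5+4 = 81
8+1 = 9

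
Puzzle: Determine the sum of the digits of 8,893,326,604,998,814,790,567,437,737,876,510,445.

193

8+8+9+3+3+2+6+6+0+4+9+9+8+8+1+4+7+9+0+5+6+7+4+3+7+7+3+7+8+7+6+5+1+0+4+4+5 = 193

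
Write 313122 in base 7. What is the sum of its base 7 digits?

313122 in base 7 is 2442615.
Digit sum: 2+4+4+2+6+1+5 = 24.

24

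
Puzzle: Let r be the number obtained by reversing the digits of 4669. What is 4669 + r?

Reverse of 4669 is 9664.
4669 + 9664 = 14333

14333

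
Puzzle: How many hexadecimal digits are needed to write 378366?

378366 in base 16 is 5C5FE, which has 5 digits.

5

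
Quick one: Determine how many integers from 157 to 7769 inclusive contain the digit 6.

The integers in [157, 7769] that contain the digit 6: 160, 161, 162, 163, 164, 165, …, 7768, 7769.
2831 qualify.

2831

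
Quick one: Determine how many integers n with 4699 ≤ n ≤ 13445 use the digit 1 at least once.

4858

The integers in [4699, 13445] that use the digit 1 at least once: 4701, 4710, 4711, 4712, 4713, 4714, …, 13444, 13445.
4858 qualify.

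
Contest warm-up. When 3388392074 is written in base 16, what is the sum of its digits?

74

3388392074 in base 16 is C9F6C28A.
Digit sum: 12+9+15+6+12+2+8+10 = 74.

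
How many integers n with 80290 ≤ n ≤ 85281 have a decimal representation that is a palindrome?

The integers in [80290, 85281] that have a decimal representation that is a palindrome: 80308, 80408, 80508, 80608, 80708, 80808, …, 85158, 85258.
50 qualify.

50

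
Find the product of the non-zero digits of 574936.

5×7×4×9×3×6 = 22680

22680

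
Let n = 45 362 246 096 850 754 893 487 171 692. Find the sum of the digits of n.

141

4+5+3+6+2+2+4+6+0+9+6+8+5+0+7+5+4+8+9+3+4+8+7+1+7+1+6+9+2 = 141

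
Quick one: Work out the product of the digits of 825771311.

8×2×5×7×7×1×3×1×1 = 11760

11760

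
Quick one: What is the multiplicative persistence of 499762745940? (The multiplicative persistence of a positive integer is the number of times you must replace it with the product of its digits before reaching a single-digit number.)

499762745940 → 0 (1 step)

1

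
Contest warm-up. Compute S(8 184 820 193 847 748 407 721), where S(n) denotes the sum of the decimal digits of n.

8+1+8+4+8+2+0+1+9+3+8+4+7+7+4+8+4+0+7+7+2+1 = 103

103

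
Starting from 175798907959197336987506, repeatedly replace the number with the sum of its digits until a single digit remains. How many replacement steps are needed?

2

175798907959197336987506 → 140 → 5 (2 steps)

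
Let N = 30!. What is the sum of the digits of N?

117

30! = 265252859812191058636308480000000
Sum of its 33 digits: 117.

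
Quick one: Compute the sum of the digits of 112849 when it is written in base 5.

112849 in base 5 is 12102344.
Digit sum: 1+2+1+0+2+3+4+4 = 17.

17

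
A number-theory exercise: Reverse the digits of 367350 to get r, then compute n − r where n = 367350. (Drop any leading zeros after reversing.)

313587

Reverse of 367350 is 53763.
367350 − 53763 = 313587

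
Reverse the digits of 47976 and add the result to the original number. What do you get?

Reverse of 47976 is 67974.
47976 + 67974 = 115950

115950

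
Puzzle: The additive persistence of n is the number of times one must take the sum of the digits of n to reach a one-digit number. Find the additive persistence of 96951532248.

96951532248 → 54 → 9 (2 steps)

2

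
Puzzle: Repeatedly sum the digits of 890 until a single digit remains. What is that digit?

8+9+0 = 17
1+7 = 8

8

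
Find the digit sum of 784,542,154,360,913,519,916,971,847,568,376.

164

7+8+4+5+4+2+1+5+4+3+6+0+9+1+3+5+1+9+9+1+6+9+7+1+8+4+7+5+6+8+3+7+6 = 164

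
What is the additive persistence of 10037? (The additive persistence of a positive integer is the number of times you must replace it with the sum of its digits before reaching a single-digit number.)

10037 → 11 → 2 (2 steps)

2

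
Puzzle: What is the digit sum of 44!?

216

44! = 2658271574788448768043625811014615890319638528000000000
Sum of its 55 digits: 216.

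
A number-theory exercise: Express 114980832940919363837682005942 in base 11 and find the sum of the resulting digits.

114980832940919363837682005942 in base 11 is 88525526685641430247A7764511.
Digit sum: 8+8+5+2+5+5+2+6+6+8+5+6+4+1+4+3+0+2+4+7+10+7+7+6+4+5+1+1 = 132.

132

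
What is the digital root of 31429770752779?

7

3+1+4+2+9+7+7+0+7+5+2+7+7+9 = 70
7+0 = 7
(Equivalently, 31429770752779 mod 9 = 7.)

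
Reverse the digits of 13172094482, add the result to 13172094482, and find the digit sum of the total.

28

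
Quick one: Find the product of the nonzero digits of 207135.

210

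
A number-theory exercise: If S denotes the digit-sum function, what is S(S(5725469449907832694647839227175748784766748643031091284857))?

First digit sum: 301.
3+0+1 = 4.

4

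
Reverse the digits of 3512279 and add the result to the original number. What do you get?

13234432

Reverse of 3512279 is 9722153.
3512279 + 9722153 = 13234432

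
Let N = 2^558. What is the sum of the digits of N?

676

2^558 = 943490606205385338060388645247067222729230305104110107094051575061406040598037213021531681294414691885367093757690961224942646157481198158140358562858174010912348831744
Sum of its 168 digits: 676.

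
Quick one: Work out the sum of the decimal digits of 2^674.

913

2^674 = 78382132970517478991165606422426233672355708521949855379734648809861125861064803929830588940942115354940041435601982738271645192059633193360683542052684438972998018132574030730004068581526319939960438784
Sum of its 203 digits: 913.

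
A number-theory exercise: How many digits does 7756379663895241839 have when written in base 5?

28

7756379663895241839 in base 5 is 1010031123143403124140214324, which has 28 digits.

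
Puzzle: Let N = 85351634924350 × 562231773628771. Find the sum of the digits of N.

85351634924350 × 562231773628771 = 47987401085632654215568473850
Sum of its 29 digits: 133.

133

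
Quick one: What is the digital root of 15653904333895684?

1

1+5+6+5+3+9+0+4+3+3+3+8+9+5+6+8+4 = 82
8+2 = 10
1+0 = 1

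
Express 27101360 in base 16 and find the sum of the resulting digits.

27101360 in base 16 is 19D88B0.
Digit sum: 1+9+13+8+8+11+0 = 50.

50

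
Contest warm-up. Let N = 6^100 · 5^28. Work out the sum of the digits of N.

297

6^100 · 5^28 = 24338015299293060082818950234281190504772354307508277578021286665256960000000000000000000000000000
Sum of its 98 digits: 297.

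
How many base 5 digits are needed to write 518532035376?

17

518532035376 in base 5 is 31443423200113001, which has 17 digits.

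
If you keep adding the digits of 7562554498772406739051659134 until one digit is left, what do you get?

7+5+6+2+5+5+4+4+9+8+7+7+2+4+0+6+7+3+9+0+5+1+6+5+9+1+3+4 = 134
1+3+4 = 8

8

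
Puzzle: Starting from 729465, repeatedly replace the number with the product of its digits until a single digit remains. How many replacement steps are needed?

2

729465 → 15120 → 0 (2 steps)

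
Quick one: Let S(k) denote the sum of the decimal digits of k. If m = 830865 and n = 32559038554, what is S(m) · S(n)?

1470

S(830865) = 8+3+0+8+6+5 = 30.
S(32559038554) = 3+2+5+5+9+0+3+8+5+5+4 = 49.
30 · 49 = 1470.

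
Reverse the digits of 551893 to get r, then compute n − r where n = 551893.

153738

Reverse of 551893 is 398155.
551893 − 398155 = 153738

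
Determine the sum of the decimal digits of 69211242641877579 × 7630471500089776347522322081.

69211242641877579 × 7630471500089776347522322081 = 528114414464645105620367458549125347810521899
Sum of its 45 digits: 189.

189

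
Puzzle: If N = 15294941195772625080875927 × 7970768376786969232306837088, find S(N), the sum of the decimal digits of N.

15294941195772625080875927 × 7970768376786969232306837088 = 121912433608080713012165680935447528348409797929980576
Sum of its 54 digits: 241.

241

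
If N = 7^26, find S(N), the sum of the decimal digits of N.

112

7^26 = 9387480337647754305649
Sum of its 22 digits: 112.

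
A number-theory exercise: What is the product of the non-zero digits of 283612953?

77760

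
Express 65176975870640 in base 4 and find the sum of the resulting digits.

38

65176975870640 in base 4 is 32310130302133220222300.
Digit sum: 3+2+3+1+0+1+3+0+3+0+2+1+3+3+2+2+0+2+2+2+3+0+0 = 38.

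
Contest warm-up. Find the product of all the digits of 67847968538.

6×7×8×4×7×9×6×8×5×3×8 = 487710720

487710720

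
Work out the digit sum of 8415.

8+4+1+5 = 18

18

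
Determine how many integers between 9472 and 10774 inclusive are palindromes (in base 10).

The integers in [9472, 10774] that are palindromes (in base 10): 9559, 9669, 9779, 9889, 9999, 10001, …, 10601, 10701.
13 qualify.

13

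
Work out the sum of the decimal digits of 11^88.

466

11^88 = 43909277783870034878569768760415886733743786946105343887995366053338664170638348798300219681
Sum of its 92 digits: 466.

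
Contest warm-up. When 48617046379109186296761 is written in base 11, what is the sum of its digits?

111

48617046379109186296761 in base 11 is 662A22640448A936184673.
Digit sum: 6+6+2+10+2+2+6+4+0+4+4+8+10+9+3+6+1+8+4+6+7+3 = 111.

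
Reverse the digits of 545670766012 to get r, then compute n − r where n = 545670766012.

Reverse of 545670766012 is 210667076545.
545670766012 − 210667076545 = 335003689467

335003689467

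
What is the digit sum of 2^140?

2^140 = 1393796574908163946345982392040522594123776
Sum of its 43 digits: 202.

202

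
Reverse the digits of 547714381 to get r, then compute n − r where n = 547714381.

Reverse of 547714381 is 183417745.
547714381 − 183417745 = 364296636

364296636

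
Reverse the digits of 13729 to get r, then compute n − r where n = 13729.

-79002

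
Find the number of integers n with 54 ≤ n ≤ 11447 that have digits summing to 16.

The integers in [54, 11447] that have digits summing to 16: 79, 88, 97, 169, 178, 187, …, 11437, 11446.
736 qualify.

736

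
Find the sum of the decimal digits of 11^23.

11^23 = 895430243255237372246531
Sum of its 24 digits: 95.

95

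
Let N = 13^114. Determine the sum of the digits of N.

568

13^114 = 9762075518152546562417403479355309620079717417407010775401060266867242691438981607825378922831482931561108394891748548182365289
Sum of its 127 digits: 568.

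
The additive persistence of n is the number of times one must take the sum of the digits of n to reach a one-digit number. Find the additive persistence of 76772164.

76772164 → 40 → 4 (2 steps)

2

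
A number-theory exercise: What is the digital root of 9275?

5

9+2+7+5 = 23
2+3 = 5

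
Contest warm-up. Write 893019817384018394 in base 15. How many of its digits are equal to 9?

1

893019817384018394 in base 15 is 208CC2EC405D97CE.
The digit 9 appears 1 time.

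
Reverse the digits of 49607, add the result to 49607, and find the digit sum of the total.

7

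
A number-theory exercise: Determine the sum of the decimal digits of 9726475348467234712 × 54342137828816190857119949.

9726475348467234712 × 54342137828816190857119949 = 528557463974989457512951412463580724520469688
Sum of its 45 digits: 224.

224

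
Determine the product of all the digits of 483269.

4×8×3×2×6×9 = 10368

10368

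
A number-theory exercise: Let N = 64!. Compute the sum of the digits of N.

324

64! = 126886932185884164103433389335161480802865516174545192198801894375214704230400000000000000
Sum of its 90 digits: 324.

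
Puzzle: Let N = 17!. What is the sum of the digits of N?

17! = 355687428096000
Sum of its 15 digits: 63.

63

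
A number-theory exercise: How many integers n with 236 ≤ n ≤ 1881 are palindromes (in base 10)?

The integers in [236, 1881] that are palindromes (in base 10): 242, 252, 262, 272, 282, 292, …, 1771, 1881.
85 qualify.

85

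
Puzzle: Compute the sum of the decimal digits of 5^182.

5^182 = 16313261169996311316775735273141368889252910645172416369396591138674308111493715568057240317134670704035670496523380279541015625
Sum of its 128 digits: 538.

538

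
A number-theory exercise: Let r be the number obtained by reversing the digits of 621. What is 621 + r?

Reverse of 621 is 126.
621 + 126 = 747

747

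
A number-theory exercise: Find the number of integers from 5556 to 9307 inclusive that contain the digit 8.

1770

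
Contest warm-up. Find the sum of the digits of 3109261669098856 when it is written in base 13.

88

3109261669098856 in base 13 is A35C016A938A0B.
Digit sum: 10+3+5+12+0+1+6+10+9+3+8+10+0+11 = 88.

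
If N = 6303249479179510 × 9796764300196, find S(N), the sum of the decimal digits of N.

136

6303249479179510 × 9796764300196 = 61751449472854853757412183960
Sum of its 29 digits: 136.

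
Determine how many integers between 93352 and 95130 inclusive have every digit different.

601

The integers in [93352, 95130] that have every digit different: 93401, 93402, 93405, 93406, 93407, 93408, …, 95128, 95130.
601 qualify.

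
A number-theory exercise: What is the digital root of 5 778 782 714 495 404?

1

5+7+7+8+7+8+2+7+1+4+4+9+5+4+0+4 = 82
8+2 = 10
1+0 = 1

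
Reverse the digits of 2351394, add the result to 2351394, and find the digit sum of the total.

36

Reversal of 2351394 is 4931532; 2351394 + 4931532 = 7282926.
Digit sum of 7282926: 7+2+8+2+9+2+6 = 36.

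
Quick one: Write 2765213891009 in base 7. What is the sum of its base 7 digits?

41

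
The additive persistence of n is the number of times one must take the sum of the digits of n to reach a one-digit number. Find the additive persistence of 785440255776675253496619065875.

3

785440255776675253496619065875 → 154 → 10 → 1 (3 steps)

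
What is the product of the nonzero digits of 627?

6×2×7 = 84

84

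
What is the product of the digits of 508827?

0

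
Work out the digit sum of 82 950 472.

37

8+2+9+5+0+4+7+2 = 37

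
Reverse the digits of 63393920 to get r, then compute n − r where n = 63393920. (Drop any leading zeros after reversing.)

Reverse of 63393920 is 2939336.
63393920 − 2939336 = 60454584

60454584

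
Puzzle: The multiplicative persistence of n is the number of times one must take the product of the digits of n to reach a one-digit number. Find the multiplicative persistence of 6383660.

6383660 → 0 (1 step)

1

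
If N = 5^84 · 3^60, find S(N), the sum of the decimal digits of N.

5^84 · 3^60 = 2191571516807855459457457041747131842299289709342924314938727547996677458286285400390625
Sum of its 88 digits: 423.

423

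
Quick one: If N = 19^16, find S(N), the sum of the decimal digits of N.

91

19^16 = 288441413567621167681
Sum of its 21 digits: 91.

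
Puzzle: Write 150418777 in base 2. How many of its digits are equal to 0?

12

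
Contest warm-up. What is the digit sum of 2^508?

2^508 = 837987995621412318723376562387865382967460363787024586107722590232610251879596686050117143635431464230626991136655378178359617675746660621652103062880256
Sum of its 153 digits: 691.

691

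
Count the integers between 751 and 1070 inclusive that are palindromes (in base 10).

26

The integers in [751, 1070] that are palindromes (in base 10): 757, 767, 777, 787, 797, 808, …, 999, 1001.
26 qualify.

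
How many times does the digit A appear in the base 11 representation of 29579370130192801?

1

29579370130192801 in base 11 is 70989984749A5976.
The digit A appears 1 time.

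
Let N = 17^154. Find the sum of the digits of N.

17^154 = 3084138638419616771041128889068248788718084782398821996815381216310925077717325514664514353959865789440333249527181437530091732483135568414196019358970549107574791117773006523112769520045729
Sum of its 190 digits: 856.

856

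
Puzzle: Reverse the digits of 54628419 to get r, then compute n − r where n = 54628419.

Reverse of 54628419 is 91482645.
54628419 − 91482645 = -36854226

-36854226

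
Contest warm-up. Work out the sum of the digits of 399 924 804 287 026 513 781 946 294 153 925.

157

3+9+9+9+2+4+8+0+4+2+8+7+0+2+6+5+1+3+7+8+1+9+4+6+2+9+4+1+5+3+9+2+5 = 157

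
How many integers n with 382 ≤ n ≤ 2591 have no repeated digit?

The integers in [382, 2591] that have no repeated digit: 382, 384, 385, 386, 387, 389, …, 2590, 2591.
1225 qualify.

1225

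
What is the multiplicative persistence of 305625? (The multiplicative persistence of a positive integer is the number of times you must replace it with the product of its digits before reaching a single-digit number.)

1

305625 → 0 (1 step)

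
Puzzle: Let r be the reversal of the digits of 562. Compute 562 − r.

297

Reverse of 562 is 265.
562 − 265 = 297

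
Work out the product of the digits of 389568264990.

0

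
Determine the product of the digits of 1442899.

1×4×4×2×8×9×9 = 20736

20736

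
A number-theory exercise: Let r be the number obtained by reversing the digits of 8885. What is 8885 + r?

14773

Reverse of 8885 is 5888.
8885 + 5888 = 14773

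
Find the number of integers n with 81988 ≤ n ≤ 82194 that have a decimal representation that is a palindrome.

2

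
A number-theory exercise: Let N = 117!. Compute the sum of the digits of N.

738

117! = 3969937160808720895401959629498630647790406360168322301129748464310422041758630649341780708631240196854767624444057168110272995649603642560353748940315749184568295424000000000000000000000000000
Sum of its 193 digits: 738.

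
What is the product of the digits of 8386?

1152

8×3×8×6 = 1152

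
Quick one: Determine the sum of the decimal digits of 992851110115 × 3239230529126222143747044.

159

992851110115 × 3239230529126222143747044 = 3216073626761368496375347741149750060
Sum of its 37 digits: 159.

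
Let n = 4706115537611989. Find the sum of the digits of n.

4+7+0+6+1+1+5+5+3+7+6+1+1+9+8+9 = 73

73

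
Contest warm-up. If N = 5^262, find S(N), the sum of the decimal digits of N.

805

5^262 = 1349401336733506972716617478562562432986875056943168966409953667213842469244129227808048047417545035400085514679085884937030484210442491670883281840165324183544726110994815826416015625
Sum of its 184 digits: 805.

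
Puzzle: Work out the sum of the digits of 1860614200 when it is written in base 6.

35

1860614200 in base 6 is 504343230344.
Digit sum: 5+0+4+3+4+3+2+3+0+3+4+4 = 35.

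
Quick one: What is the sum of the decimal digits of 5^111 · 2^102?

5^111 · 2^102 = 1953125000000000000000000000000000000000000000000000000000000000000000000000000000000000000000000000000000000
Sum of its 109 digits: 26.

26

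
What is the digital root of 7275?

3

7+2+7+5 = 21
2+1 = 3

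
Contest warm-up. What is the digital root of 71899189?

7

7+1+8+9+9+1+8+9 = 52
5+2 = 7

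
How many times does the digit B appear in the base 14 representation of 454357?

2

454357 in base 14 is BB821.
The digit B appears 2 times.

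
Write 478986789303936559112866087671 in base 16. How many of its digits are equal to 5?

478986789303936559112866087671 in base 16 is 60BB095F5C25CE1FE9E05C2F7.
The digit 5 appears 4 times.

4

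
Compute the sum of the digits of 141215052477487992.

78

1+4+1+2+1+5+0+5+2+4+7+7+4+8+7+9+9+2 = 78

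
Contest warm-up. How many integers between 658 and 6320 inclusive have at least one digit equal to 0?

The integers in [658, 6320] that have at least one digit equal to 0: 660, 670, 680, 690, 700, 701, …, 6310, 6320.
1566 qualify.

1566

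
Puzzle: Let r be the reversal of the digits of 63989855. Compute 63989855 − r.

8090919

Reverse of 63989855 is 55898936.
63989855 − 55898936 = 8090919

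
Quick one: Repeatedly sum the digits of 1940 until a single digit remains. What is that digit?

1+9+4+0 = 14
1+4 = 5
(Equivalently, 1940 mod 9 = 5.)

5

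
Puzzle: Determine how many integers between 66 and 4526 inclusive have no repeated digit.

The integers in [66, 4526] that have no repeated digit: 67, 68, 69, 70, 71, 72, …, 4523, 4526.
2432 qualify.

2432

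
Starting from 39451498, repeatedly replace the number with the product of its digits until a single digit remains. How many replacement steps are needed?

39451498 → 155520 → 0 (2 steps)

2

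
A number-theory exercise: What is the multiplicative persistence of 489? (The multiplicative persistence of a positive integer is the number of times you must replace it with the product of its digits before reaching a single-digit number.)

4

489 → 288 → 128 → 16 → 6 (4 steps)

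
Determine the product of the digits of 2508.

2×5×0×8 = 0

0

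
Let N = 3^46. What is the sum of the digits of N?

3^46 = 8862938119652501095929
Sum of its 22 digits: 108.

108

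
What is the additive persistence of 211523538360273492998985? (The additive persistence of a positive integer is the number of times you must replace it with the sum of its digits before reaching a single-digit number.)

211523538360273492998985 → 114 → 6 (2 steps)

2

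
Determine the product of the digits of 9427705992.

0

9×4×2×7×7×0×5×9×9×2 = 0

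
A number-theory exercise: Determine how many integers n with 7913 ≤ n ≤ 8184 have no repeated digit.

152

The integers in [7913, 8184] that have no repeated digit: 7913, 7914, 7915, 7916, 7918, 7920, …, 8176, 8179.
152 qualify.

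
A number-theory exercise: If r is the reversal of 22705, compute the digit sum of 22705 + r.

23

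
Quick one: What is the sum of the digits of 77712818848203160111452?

87

7+7+7+1+2+8+1+8+8+4+8+2+0+3+1+6+0+1+1+1+4+5+2 = 87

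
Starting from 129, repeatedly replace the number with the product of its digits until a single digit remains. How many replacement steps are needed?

129 → 18 → 8 (2 steps)

2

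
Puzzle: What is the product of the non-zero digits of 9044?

144

9×4×4 = 144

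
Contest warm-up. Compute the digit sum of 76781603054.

7+6+7+8+1+6+0+3+0+5+4 = 47

47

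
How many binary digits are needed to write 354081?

354081 in base 2 is 1010110011100100001, which has 19 digits.

19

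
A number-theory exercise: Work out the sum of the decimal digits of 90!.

90! = 1485715964481761497309522733620825737885569961284688766942216863704985393094065876545992131370884059645617234469978112000000000000000000000
Sum of its 139 digits: 585.

585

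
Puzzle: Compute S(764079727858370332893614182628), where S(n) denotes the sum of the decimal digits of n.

146

7+6+4+0+7+9+7+2+7+8+5+8+3+7+0+3+3+2+8+9+3+6+1+4+1+8+2+6+2+8 = 146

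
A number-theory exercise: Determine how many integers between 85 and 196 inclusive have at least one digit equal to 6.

The integers in [85, 196] that have at least one digit equal to 6: 86, 96, 106, 116, 126, 136, …, 186, 196.
21 qualify.

21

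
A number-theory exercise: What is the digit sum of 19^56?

19^56 = 407569478172909828847318650548420153417875032325531352984650263038054881
Sum of its 72 digits: 316.

316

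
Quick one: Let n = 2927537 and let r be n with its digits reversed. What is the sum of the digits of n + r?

34

Reversal of 2927537 is 7357292; 2927537 + 7357292 = 10284829.
Digit sum of 10284829: 1+0+2+8+4+8+2+9 = 34.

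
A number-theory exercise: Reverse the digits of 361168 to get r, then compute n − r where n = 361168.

-499995

Reverse of 361168 is 861163.
361168 − 861163 = -499995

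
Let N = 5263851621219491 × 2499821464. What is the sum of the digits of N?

5263851621219491 × 2499821464 = 13158689266035681456954824
Sum of its 26 digits: 125.

125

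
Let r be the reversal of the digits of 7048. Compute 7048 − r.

-1359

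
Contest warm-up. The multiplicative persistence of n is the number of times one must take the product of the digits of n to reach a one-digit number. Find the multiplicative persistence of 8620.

8620 → 0 (1 step)

1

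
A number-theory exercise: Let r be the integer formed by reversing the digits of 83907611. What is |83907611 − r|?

Reverse of 83907611 is 11670938.
|83907611 − 11670938| = 72236673

72236673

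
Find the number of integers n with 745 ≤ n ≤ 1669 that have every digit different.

495

The integers in [745, 1669] that have every digit different: 745, 746, 748, 749, 750, 751, …, 1658, 1659.
495 qualify.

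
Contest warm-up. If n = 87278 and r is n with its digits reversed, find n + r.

174556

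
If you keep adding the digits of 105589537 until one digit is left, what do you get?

1+0+5+5+8+9+5+3+7 = 43
4+3 = 7

7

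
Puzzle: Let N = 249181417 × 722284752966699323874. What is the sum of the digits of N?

156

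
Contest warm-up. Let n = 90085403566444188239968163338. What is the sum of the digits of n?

9+0+0+8+5+4+0+3+5+6+6+4+4+4+1+8+8+2+3+9+9+6+8+1+6+3+3+3+8 = 136

136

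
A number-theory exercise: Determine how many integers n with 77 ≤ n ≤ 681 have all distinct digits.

The integers in [77, 681] that have all distinct digits: 78, 79, 80, 81, 82, 83, …, 680, 681.
438 qualify.

438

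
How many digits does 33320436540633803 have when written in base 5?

33320436540633803 in base 5 is 234414334013013400240203, which has 24 digits.

24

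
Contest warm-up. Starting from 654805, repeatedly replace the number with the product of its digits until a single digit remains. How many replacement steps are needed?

654805 → 0 (1 step)

1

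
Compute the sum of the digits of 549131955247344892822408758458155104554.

176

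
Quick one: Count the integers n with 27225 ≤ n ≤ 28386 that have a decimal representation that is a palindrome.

12

The integers in [27225, 28386] that have a decimal representation that is a palindrome: 27272, 27372, 27472, 27572, 27672, 27772, …, 28282, 28382.
12 qualify.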